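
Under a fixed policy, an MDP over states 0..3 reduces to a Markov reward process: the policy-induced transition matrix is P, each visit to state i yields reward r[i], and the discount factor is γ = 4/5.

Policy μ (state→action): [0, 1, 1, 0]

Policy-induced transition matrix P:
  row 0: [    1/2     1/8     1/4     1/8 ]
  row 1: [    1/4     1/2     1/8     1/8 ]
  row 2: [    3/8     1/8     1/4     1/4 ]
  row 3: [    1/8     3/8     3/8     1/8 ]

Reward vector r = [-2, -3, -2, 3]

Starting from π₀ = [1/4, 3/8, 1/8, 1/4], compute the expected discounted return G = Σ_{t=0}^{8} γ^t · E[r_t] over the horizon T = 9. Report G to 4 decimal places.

G = -6.2148

t=0: π = [0.2500, 0.3750, 0.1250, 0.2500], E[r] = -1.1250, γ^t·E[r] = -1.125000, running G = -1.125000
t=1: π = [0.2969, 0.3281, 0.2344, 0.1406], E[r] = -1.6250, γ^t·E[r] = -1.300000, running G = -2.425000
t=2: π = [0.3359, 0.2832, 0.2266, 0.1543], E[r] = -1.5117, γ^t·E[r] = -0.967500, running G = -3.392500
t=3: π = [0.3430, 0.2698, 0.2339, 0.1533], E[r] = -1.5032, γ^t·E[r] = -0.769625, running G = -4.162125
t=4: π = [0.3458, 0.2645, 0.2354, 0.1542], E[r] = -1.4933, γ^t·E[r] = -0.611663, running G = -4.773788
t=5: π = [0.3466, 0.2627, 0.2362, 0.1544], E[r] = -1.4906, γ^t·E[r] = -0.488438, running G = -5.262225
t=6: π = [0.3469, 0.2621, 0.2365, 0.1545], E[r] = -1.4895, γ^t·E[r] = -0.390464, running G = -5.652689
t=7: π = [0.3470, 0.2619, 0.2365, 0.1546], E[r] = -1.4891, γ^t·E[r] = -0.312296, running G = -5.964985
t=8: π = [0.3470, 0.2619, 0.2366, 0.1546], E[r] = -1.4890, γ^t·E[r] = -0.249816, running G = -6.214801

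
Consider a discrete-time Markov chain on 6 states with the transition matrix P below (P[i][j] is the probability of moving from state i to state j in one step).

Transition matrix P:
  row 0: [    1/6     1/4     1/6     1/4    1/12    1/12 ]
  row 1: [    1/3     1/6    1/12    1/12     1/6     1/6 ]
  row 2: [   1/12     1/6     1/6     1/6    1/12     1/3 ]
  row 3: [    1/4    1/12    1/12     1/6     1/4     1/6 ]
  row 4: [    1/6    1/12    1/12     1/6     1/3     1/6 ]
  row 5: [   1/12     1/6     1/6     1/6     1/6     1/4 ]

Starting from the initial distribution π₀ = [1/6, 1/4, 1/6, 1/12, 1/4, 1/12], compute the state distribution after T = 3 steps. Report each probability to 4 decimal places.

π = [0.1806, 0.1521, 0.1242, 0.1688, 0.1863, 0.1880]

t=0: π = [0.1667, 0.2500, 0.1667, 0.0833, 0.2500, 0.0833]
t=1: π = [0.1944, 0.1528, 0.1181, 0.1597, 0.1875, 0.1875]
t=2: π = [0.1800, 0.1539, 0.1250, 0.1701, 0.1852, 0.1858]
t=3: π = [0.1806, 0.1521, 0.1242, 0.1688, 0.1863, 0.1880]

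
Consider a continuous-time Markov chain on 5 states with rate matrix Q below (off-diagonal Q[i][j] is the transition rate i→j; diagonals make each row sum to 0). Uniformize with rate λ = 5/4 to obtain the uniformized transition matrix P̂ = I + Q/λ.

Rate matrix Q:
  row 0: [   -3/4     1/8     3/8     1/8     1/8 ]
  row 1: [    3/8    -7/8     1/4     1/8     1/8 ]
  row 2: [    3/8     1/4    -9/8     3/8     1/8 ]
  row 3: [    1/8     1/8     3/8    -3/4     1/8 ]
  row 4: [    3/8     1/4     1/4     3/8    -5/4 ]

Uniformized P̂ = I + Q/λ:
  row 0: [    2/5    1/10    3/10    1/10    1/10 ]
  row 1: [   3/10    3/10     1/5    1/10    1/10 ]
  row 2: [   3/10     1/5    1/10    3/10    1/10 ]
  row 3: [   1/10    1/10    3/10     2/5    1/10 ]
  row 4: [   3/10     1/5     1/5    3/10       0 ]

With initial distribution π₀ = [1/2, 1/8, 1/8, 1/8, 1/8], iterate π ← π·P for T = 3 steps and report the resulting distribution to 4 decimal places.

t=0: π = [0.5000, 0.1250, 0.1250, 0.1250, 0.1250]
t=1: π = [0.3250, 0.1500, 0.2500, 0.1875, 0.0875]
t=2: π = [0.2950, 0.1638, 0.2263, 0.2238, 0.0913]
t=3: π = [0.2848, 0.1645, 0.2293, 0.2306, 0.0909]

π = [0.2848, 0.1645, 0.2293, 0.2306, 0.0909]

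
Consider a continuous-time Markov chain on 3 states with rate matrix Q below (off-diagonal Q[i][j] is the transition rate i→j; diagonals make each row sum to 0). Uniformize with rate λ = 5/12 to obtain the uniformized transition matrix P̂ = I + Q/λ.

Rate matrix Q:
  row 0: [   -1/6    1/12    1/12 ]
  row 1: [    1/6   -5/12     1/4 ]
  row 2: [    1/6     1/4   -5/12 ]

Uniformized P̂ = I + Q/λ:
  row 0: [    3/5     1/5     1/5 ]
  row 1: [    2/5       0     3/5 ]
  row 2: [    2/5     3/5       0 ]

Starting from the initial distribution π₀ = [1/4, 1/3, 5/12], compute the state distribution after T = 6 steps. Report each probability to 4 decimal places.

π = [0.5000, 0.2481, 0.2520]

t=0: π = [0.2500, 0.3333, 0.4167]
t=1: π = [0.4500, 0.3000, 0.2500]
t=2: π = [0.4900, 0.2400, 0.2700]
t=3: π = [0.4980, 0.2600, 0.2420]
t=4: π = [0.4996, 0.2448, 0.2556]
t=5: π = [0.4999, 0.2533, 0.2468]
t=6: π = [0.5000, 0.2481, 0.2520]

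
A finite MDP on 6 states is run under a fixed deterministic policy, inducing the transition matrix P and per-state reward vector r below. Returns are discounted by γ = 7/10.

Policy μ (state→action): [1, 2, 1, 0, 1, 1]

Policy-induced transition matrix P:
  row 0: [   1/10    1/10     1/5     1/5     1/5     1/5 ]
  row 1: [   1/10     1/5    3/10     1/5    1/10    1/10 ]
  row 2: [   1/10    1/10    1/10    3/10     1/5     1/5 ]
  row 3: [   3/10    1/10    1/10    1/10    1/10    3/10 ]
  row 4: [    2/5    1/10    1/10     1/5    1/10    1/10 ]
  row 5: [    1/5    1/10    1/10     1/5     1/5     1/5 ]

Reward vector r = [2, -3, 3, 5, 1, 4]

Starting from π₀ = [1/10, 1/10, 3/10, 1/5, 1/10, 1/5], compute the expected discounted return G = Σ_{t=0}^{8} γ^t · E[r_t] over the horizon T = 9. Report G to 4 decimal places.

G = 8.0147

t=0: π = [0.1000, 0.1000, 0.3000, 0.2000, 0.1000, 0.2000], E[r] = 2.7000, γ^t·E[r] = 2.700000, running G = 2.700000
t=1: π = [0.1900, 0.1100, 0.1300, 0.2100, 0.1600, 0.2000], E[r] = 2.4500, γ^t·E[r] = 1.715000, running G = 4.415000
t=2: π = [0.2100, 0.1110, 0.1410, 0.1920, 0.1520, 0.1940], E[r] = 2.3980, γ^t·E[r] = 1.175020, running G = 5.590020
t=3: π = [0.2034, 0.1111, 0.1432, 0.1949, 0.1545, 0.1929], E[r] = 2.4037, γ^t·E[r] = 0.824469, running G = 6.414489
t=4: π = [0.2046, 0.1111, 0.1426, 0.1948, 0.1540, 0.1929], E[r] = 2.4034, γ^t·E[r] = 0.577059, running G = 6.991548
t=5: π = [0.2044, 0.1111, 0.1427, 0.1948, 0.1540, 0.1930], E[r] = 2.4034, γ^t·E[r] = 0.403938, running G = 7.395486
t=6: π = [0.2045, 0.1111, 0.1427, 0.1948, 0.1540, 0.1930], E[r] = 2.4034, γ^t·E[r] = 0.282758, running G = 7.678244
t=7: π = [0.2045, 0.1111, 0.1427, 0.1948, 0.1540, 0.1930], E[r] = 2.4034, γ^t·E[r] = 0.197930, running G = 7.876174
t=8: π = [0.2045, 0.1111, 0.1427, 0.1948, 0.1540, 0.1930], E[r] = 2.4034, γ^t·E[r] = 0.138551, running G = 8.014725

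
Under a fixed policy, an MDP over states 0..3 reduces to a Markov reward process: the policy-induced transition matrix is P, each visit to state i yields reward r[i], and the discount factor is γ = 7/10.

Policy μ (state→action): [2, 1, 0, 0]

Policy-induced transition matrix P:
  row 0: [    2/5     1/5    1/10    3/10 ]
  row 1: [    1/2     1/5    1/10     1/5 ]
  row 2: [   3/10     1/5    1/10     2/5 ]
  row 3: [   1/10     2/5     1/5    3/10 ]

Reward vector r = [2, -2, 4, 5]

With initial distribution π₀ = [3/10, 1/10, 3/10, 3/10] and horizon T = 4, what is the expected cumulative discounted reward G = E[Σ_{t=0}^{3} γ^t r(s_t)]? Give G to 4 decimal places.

G = 6.3561

t=0: π = [0.3000, 0.1000, 0.3000, 0.3000], E[r] = 3.1000, γ^t·E[r] = 3.100000, running G = 3.100000
t=1: π = [0.2900, 0.2600, 0.1300, 0.3200], E[r] = 2.1800, γ^t·E[r] = 1.526000, running G = 4.626000
t=2: π = [0.3170, 0.2640, 0.1320, 0.2870], E[r] = 2.0690, γ^t·E[r] = 1.013810, running G = 5.639810
t=3: π = [0.3271, 0.2574, 0.1287, 0.2868], E[r] = 2.0882, γ^t·E[r] = 0.716253, running G = 6.356063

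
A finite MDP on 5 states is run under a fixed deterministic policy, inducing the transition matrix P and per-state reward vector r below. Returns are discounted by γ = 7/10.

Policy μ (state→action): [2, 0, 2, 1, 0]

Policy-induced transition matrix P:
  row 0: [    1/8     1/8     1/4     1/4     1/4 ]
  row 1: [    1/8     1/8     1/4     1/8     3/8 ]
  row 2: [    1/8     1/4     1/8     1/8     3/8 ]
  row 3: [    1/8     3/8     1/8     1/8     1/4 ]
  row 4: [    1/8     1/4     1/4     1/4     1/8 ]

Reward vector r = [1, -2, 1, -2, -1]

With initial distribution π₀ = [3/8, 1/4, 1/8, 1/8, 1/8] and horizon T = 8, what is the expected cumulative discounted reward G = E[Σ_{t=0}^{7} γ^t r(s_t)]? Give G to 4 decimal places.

t=0: π = [0.3750, 0.2500, 0.1250, 0.1250, 0.1250], E[r] = -0.3750, γ^t·E[r] = -0.375000, running G = -0.375000
t=1: π = [0.1250, 0.1875, 0.2188, 0.1875, 0.2813], E[r] = -0.6875, γ^t·E[r] = -0.481250, running G = -0.856250
t=2: π = [0.1250, 0.2344, 0.1992, 0.1758, 0.2656], E[r] = -0.7617, γ^t·E[r] = -0.373242, running G = -1.229492
t=3: π = [0.1250, 0.2271, 0.2031, 0.1738, 0.2710], E[r] = -0.7446, γ^t·E[r] = -0.255408, running G = -1.484900
t=4: π = [0.1250, 0.2277, 0.2029, 0.1745, 0.2699], E[r] = -0.7465, γ^t·E[r] = -0.179225, running G = -1.664125
t=5: π = [0.1250, 0.2277, 0.2028, 0.1744, 0.2701], E[r] = -0.7464, γ^t·E[r] = -0.125452, running G = -1.789577
t=6: π = [0.1250, 0.2277, 0.2029, 0.1744, 0.2701], E[r] = -0.7464, γ^t·E[r] = -0.087812, running G = -1.877389
t=7: π = [0.1250, 0.2277, 0.2028, 0.1744, 0.2701], E[r] = -0.7464, γ^t·E[r] = -0.061469, running G = -1.938859

G = -1.9389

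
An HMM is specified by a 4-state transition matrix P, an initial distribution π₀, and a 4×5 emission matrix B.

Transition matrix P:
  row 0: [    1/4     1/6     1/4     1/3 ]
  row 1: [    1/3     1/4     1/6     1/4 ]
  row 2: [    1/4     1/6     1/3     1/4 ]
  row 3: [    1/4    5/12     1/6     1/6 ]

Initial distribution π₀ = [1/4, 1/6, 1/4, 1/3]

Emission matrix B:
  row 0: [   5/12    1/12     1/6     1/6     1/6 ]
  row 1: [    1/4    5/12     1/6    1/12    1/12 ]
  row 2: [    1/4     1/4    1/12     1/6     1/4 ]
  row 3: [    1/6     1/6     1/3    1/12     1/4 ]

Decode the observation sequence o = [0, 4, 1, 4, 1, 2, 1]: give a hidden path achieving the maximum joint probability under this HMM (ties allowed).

path = [0, 3, 1, 3, 1, 3, 1]

t=0: δ = [1.042e-01, 4.167e-02, 6.250e-02, 5.556e-02]  (obs o_0=0)
t=1: δ = [4.340e-03, 1.929e-03, 6.510e-03, 8.681e-03]  ψ = [0, 3, 0, 0]  (obs o_1=4)
t=2: δ = [1.808e-04, 1.507e-03, 5.425e-04, 2.713e-04]  ψ = [3, 3, 2, 2]  (obs o_2=1)
t=3: δ = [8.372e-05, 3.140e-05, 6.279e-05, 9.419e-05]  ψ = [1, 1, 1, 1]  (obs o_3=4)
t=4: δ = [1.962e-06, 1.635e-05, 5.233e-06, 4.651e-06]  ψ = [3, 3, 0, 0]  (obs o_4=1)
t=5: δ = [9.085e-07, 6.814e-07, 2.271e-07, 1.363e-06]  ψ = [1, 1, 1, 1]  (obs o_5=2)
t=6: δ = [2.839e-08, 2.366e-07, 5.678e-08, 5.047e-08]  ψ = [3, 3, 0, 0]  (obs o_6=1)
backtrack: best end state = 1; path = [0, 3, 1, 3, 1, 3, 1]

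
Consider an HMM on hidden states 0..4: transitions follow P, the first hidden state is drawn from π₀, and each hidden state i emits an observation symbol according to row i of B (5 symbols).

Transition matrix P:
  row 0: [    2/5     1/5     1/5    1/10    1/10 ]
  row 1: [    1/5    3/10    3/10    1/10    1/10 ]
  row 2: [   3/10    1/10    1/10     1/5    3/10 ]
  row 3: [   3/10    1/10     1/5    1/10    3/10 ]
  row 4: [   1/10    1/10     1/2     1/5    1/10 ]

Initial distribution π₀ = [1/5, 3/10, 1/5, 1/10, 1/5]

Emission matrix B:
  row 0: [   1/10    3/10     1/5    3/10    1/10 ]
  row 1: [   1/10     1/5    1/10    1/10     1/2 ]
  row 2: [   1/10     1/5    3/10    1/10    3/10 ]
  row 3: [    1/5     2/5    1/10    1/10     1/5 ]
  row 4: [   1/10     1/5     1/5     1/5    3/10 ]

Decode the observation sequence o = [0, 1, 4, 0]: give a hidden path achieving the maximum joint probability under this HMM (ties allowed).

t=0: δ = [2.000e-02, 3.000e-02, 2.000e-02, 2.000e-02, 2.000e-02]  (obs o_0=0)
t=1: δ = [2.400e-03, 1.800e-03, 2.000e-03, 1.600e-03, 1.200e-03]  ψ = [0, 1, 4, 2, 2]  (obs o_1=1)
t=2: δ = [9.600e-05, 2.700e-04, 1.800e-04, 8.000e-05, 1.800e-04]  ψ = [0, 1, 4, 2, 2]  (obs o_2=4)
t=3: δ = [5.400e-06, 8.100e-06, 9.000e-06, 7.200e-06, 5.400e-06]  ψ = [1, 1, 4, 2, 2]  (obs o_3=0)
backtrack: best end state = 2; path = [4, 2, 4, 2]

path = [4, 2, 4, 2]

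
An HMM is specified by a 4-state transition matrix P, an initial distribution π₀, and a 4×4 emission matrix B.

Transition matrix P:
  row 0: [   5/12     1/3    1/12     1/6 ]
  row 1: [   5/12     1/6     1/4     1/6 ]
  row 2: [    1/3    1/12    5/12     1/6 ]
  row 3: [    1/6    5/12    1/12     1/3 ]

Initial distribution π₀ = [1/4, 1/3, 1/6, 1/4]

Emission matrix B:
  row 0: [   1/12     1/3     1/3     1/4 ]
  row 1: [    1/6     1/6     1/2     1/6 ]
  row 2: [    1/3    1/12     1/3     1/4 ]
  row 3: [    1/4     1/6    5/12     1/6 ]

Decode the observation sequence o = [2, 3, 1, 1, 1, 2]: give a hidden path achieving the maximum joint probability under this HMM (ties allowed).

path = [1, 0, 0, 0, 0, 1]

t=0: δ = [8.333e-02, 1.667e-01, 5.556e-02, 1.042e-01]  (obs o_0=2)
t=1: δ = [1.736e-02, 7.234e-03, 1.042e-02, 5.787e-03]  ψ = [1, 3, 1, 3]  (obs o_1=3)
t=2: δ = [2.411e-03, 9.645e-04, 3.617e-04, 4.823e-04]  ψ = [0, 0, 2, 0]  (obs o_2=1)
t=3: δ = [3.349e-04, 1.340e-04, 2.009e-05, 6.698e-05]  ψ = [0, 0, 1, 0]  (obs o_3=1)
t=4: δ = [4.651e-05, 1.861e-05, 2.791e-06, 9.303e-06]  ψ = [0, 0, 1, 0]  (obs o_4=1)
t=5: δ = [6.460e-06, 7.752e-06, 1.550e-06, 3.230e-06]  ψ = [0, 0, 1, 0]  (obs o_5=2)
backtrack: best end state = 1; path = [1, 0, 0, 0, 0, 1]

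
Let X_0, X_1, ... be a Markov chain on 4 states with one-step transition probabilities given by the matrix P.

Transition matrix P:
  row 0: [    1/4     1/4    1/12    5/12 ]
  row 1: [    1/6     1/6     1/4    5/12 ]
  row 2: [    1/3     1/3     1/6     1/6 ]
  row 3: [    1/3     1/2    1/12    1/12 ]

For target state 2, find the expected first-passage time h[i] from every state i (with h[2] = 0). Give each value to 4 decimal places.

First-step conditioning: h[2] = 0; for i ≠ 2, h[i] = 1 + Σ_k P[i][k]·h[k].
  h[0] = 1 + 1/4·h[0] + 1/4·h[1] + 5/12·h[3]
  h[1] = 1 + 1/6·h[0] + 1/6·h[1] + 5/12·h[3]
  h[3] = 1 + 1/3·h[0] + 1/2·h[1] + 1/12·h[3]
Solving the 3×3 linear system over states ≠ 2 gives exactly h = [1248/167, 1056/167, 0, 1212/167] (h[2] = 0 is the target).

h = [7.4731, 6.3234, 0.0000, 7.2575]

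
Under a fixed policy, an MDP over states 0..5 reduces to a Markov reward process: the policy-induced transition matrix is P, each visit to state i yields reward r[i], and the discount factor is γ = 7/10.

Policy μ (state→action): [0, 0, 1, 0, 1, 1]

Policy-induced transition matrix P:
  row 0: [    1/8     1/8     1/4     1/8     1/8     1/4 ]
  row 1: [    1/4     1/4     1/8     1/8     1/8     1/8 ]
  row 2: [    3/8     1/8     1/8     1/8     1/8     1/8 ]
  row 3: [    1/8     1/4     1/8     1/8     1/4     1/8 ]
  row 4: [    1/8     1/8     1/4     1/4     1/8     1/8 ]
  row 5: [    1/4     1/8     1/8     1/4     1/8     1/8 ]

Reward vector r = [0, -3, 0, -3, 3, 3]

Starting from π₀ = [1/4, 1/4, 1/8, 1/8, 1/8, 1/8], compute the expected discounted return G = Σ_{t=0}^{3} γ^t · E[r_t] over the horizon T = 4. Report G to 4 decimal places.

t=0: π = [0.2500, 0.2500, 0.1250, 0.1250, 0.1250, 0.1250], E[r] = -0.3750, γ^t·E[r] = -0.375000, running G = -0.375000
t=1: π = [0.2031, 0.1719, 0.1719, 0.1563, 0.1406, 0.1563], E[r] = -0.0938, γ^t·E[r] = -0.065625, running G = -0.440625
t=2: π = [0.2090, 0.1660, 0.1680, 0.1621, 0.1445, 0.1504], E[r] = -0.0996, γ^t·E[r] = -0.048809, running G = -0.489434
t=3: π = [0.2065, 0.1660, 0.1692, 0.1619, 0.1453, 0.1511], E[r] = -0.0945, γ^t·E[r] = -0.032407, running G = -0.521841

G = -0.5218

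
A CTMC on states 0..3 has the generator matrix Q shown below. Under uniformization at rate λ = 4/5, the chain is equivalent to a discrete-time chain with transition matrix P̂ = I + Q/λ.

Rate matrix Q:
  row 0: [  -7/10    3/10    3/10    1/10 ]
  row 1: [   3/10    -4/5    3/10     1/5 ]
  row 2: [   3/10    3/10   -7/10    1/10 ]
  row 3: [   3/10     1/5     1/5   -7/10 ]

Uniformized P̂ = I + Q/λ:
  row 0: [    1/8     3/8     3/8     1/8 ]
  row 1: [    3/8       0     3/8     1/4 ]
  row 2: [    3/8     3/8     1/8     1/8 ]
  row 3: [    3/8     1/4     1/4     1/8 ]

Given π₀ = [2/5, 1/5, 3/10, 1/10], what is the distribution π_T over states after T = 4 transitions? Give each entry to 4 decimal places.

π = [0.3004, 0.2573, 0.2845, 0.1577]

t=0: π = [0.4000, 0.2000, 0.3000, 0.1000]
t=1: π = [0.2750, 0.2875, 0.2875, 0.1500]
t=2: π = [0.3063, 0.2484, 0.2844, 0.1609]
t=3: π = [0.2984, 0.2617, 0.2838, 0.1561]
t=4: π = [0.3004, 0.2573, 0.2845, 0.1577]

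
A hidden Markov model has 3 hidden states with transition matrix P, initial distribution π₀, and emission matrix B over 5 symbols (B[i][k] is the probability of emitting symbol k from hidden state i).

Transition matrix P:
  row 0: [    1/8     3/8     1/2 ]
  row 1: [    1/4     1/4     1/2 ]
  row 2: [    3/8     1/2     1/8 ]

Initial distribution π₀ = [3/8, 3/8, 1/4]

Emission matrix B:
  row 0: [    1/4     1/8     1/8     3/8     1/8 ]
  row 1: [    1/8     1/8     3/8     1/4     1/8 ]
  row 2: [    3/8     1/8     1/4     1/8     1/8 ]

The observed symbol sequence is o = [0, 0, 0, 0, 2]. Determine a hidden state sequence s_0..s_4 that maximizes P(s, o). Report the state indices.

path = [0, 2, 0, 2, 1]

t=0: δ = [9.375e-02, 4.688e-02, 9.375e-02]  (obs o_0=0)
t=1: δ = [8.789e-03, 5.859e-03, 1.758e-02]  ψ = [2, 2, 0]  (obs o_1=0)
t=2: δ = [1.648e-03, 1.099e-03, 1.648e-03]  ψ = [2, 2, 0]  (obs o_2=0)
t=3: δ = [1.545e-04, 1.030e-04, 3.090e-04]  ψ = [2, 2, 0]  (obs o_3=0)
t=4: δ = [1.448e-05, 5.794e-05, 1.931e-05]  ψ = [2, 2, 0]  (obs o_4=2)
backtrack: best end state = 1; path = [0, 2, 0, 2, 1]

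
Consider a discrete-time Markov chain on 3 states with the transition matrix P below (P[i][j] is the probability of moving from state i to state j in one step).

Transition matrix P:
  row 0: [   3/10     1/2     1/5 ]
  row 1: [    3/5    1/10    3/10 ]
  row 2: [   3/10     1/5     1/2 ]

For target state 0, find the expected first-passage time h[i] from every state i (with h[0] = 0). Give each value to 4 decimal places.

First-step conditioning: h[0] = 0; for i ≠ 0, h[i] = 1 + Σ_k P[i][k]·h[k].
  h[1] = 1 + 1/10·h[1] + 3/10·h[2]
  h[2] = 1 + 1/5·h[1] + 1/2·h[2]
Solving the 2×2 linear system over states ≠ 0 gives exactly h = [0, 80/39, 110/39] (h[0] = 0 is the target).

h = [0.0000, 2.0513, 2.8205]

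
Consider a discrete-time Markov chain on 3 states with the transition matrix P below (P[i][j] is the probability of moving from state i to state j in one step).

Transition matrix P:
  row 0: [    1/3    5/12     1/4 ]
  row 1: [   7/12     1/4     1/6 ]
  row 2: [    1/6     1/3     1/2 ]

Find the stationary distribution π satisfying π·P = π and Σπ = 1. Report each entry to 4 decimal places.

π = [0.3680, 0.3360, 0.2960]

Balance equations π_j = Σ_i π_i·P[i][j]:
  π_0 = 1/3·π_0 + 7/12·π_1 + 1/6·π_2
  π_1 = 5/12·π_0 + 1/4·π_1 + 1/3·π_2
  normalize: π_0 + π_1 + π_2 = 1
Solving the linear system gives exactly π = [46/125, 42/125, 37/125].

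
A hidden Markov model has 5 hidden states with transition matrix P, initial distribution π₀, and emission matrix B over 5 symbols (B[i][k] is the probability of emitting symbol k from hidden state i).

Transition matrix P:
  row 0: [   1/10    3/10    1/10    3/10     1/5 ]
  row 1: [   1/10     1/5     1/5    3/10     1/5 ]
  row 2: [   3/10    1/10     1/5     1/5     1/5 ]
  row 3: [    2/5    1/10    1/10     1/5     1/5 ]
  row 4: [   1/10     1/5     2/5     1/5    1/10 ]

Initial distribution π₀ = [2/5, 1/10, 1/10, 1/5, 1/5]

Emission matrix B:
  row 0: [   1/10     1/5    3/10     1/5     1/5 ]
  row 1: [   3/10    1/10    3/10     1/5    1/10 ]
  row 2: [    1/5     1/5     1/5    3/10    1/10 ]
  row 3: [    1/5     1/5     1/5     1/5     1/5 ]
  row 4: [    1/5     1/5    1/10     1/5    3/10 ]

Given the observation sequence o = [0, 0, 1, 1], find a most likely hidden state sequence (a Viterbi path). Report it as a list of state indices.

t=0: δ = [4.000e-02, 3.000e-02, 2.000e-02, 4.000e-02, 4.000e-02]  (obs o_0=0)
t=1: δ = [1.600e-03, 3.600e-03, 3.200e-03, 2.400e-03, 1.600e-03]  ψ = [3, 0, 4, 0, 0]  (obs o_1=0)
t=2: δ = [1.920e-04, 7.200e-05, 1.440e-04, 2.160e-04, 1.440e-04]  ψ = [2, 1, 1, 1, 1]  (obs o_2=1)
t=3: δ = [1.728e-05, 5.760e-06, 1.152e-05, 1.152e-05, 8.640e-06]  ψ = [3, 0, 4, 0, 3]  (obs o_3=1)
backtrack: best end state = 0; path = [0, 1, 3, 0]

path = [0, 1, 3, 0]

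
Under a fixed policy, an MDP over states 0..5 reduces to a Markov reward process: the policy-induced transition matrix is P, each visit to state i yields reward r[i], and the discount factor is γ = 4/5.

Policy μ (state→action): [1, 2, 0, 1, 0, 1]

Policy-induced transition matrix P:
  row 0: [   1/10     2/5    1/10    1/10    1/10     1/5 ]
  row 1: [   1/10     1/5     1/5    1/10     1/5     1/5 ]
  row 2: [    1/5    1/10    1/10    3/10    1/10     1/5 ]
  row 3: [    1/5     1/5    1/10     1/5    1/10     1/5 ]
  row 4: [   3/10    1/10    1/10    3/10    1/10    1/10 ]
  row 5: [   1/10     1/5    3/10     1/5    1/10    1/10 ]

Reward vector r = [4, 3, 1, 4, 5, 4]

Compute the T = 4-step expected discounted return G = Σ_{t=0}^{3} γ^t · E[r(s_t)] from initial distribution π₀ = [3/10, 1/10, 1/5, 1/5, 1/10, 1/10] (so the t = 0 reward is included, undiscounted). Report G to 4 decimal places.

G = 10.1604

t=0: π = [0.3000, 0.1000, 0.2000, 0.2000, 0.1000, 0.1000], E[r] = 3.4000, γ^t·E[r] = 3.400000, running G = 3.400000
t=1: π = [0.1600, 0.2300, 0.1300, 0.1900, 0.1100, 0.1800], E[r] = 3.4900, γ^t·E[r] = 2.792000, running G = 6.192000
t=2: π = [0.1540, 0.2080, 0.1590, 0.1850, 0.1230, 0.1710], E[r] = 3.4380, γ^t·E[r] = 2.200320, running G = 8.392320
t=3: π = [0.1590, 0.2026, 0.1550, 0.1920, 0.1208, 0.1706], E[r] = 3.4532, γ^t·E[r] = 1.768038, running G = 10.160358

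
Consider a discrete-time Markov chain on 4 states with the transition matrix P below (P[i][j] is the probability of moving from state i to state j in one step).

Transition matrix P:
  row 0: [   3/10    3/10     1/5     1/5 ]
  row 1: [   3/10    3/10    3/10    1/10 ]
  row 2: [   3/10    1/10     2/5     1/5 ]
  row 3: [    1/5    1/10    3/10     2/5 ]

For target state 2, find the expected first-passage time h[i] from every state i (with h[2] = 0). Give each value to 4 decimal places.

h = [4.0415, 3.6788, 0.0000, 3.6269]

First-step conditioning: h[2] = 0; for i ≠ 2, h[i] = 1 + Σ_k P[i][k]·h[k].
  h[0] = 1 + 3/10·h[0] + 3/10·h[1] + 1/5·h[3]
  h[1] = 1 + 3/10·h[0] + 3/10·h[1] + 1/10·h[3]
  h[3] = 1 + 1/5·h[0] + 1/10·h[1] + 2/5·h[3]
Solving the 3×3 linear system over states ≠ 2 gives exactly h = [780/193, 710/193, 0, 700/193] (h[2] = 0 is the target).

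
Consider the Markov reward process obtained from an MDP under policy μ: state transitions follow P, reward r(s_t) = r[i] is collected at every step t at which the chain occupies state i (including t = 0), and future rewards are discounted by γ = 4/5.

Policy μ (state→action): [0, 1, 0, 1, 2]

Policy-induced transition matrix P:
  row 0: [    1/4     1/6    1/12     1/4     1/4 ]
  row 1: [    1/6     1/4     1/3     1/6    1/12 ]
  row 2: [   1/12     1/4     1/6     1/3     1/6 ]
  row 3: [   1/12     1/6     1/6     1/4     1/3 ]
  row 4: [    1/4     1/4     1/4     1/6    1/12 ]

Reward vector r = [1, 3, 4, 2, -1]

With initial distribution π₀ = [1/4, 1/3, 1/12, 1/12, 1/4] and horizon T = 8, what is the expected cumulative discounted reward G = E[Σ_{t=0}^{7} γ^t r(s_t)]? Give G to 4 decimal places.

t=0: π = [0.2500, 0.3333, 0.0833, 0.0833, 0.2500], E[r] = 1.5000, γ^t·E[r] = 1.500000, running G = 1.500000
t=1: π = [0.1944, 0.2222, 0.2222, 0.2083, 0.1528], E[r] = 2.0139, γ^t·E[r] = 1.611111, running G = 3.111111
t=2: π = [0.1597, 0.2164, 0.2002, 0.2373, 0.1863], E[r] = 1.8981, γ^t·E[r] = 1.214815, running G = 4.325926
t=3: π = [0.1590, 0.2169, 0.2050, 0.2331, 0.1860], E[r] = 1.9099, γ^t·E[r] = 0.977877, running G = 5.303802
t=4: π = [0.1589, 0.2173, 0.2051, 0.2335, 0.1852], E[r] = 1.9129, γ^t·E[r] = 0.783536, running G = 6.087338
t=5: π = [0.1588, 0.2173, 0.2051, 0.2335, 0.1853], E[r] = 1.9128, γ^t·E[r] = 0.626789, running G = 6.714127
t=6: π = [0.1588, 0.2173, 0.2051, 0.2335, 0.1853], E[r] = 1.9129, γ^t·E[r] = 0.501448, running G = 7.215575
t=7: π = [0.1588, 0.2173, 0.2051, 0.2335, 0.1853], E[r] = 1.9129, γ^t·E[r] = 0.401160, running G = 7.616735

G = 7.6167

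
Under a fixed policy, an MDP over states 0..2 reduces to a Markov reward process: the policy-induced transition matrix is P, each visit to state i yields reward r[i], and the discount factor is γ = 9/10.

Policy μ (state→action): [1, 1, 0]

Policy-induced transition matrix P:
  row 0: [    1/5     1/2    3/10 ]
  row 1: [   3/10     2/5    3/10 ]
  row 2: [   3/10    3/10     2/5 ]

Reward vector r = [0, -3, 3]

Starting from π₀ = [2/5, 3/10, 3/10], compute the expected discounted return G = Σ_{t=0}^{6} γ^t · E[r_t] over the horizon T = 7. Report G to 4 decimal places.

t=0: π = [0.4000, 0.3000, 0.3000], E[r] = 0.0000, γ^t·E[r] = 0.000000, running G = 0.000000
t=1: π = [0.2600, 0.4100, 0.3300], E[r] = -0.2400, γ^t·E[r] = -0.216000, running G = -0.216000
t=2: π = [0.2740, 0.3930, 0.3330], E[r] = -0.1800, γ^t·E[r] = -0.145800, running G = -0.361800
t=3: π = [0.2726, 0.3941, 0.3333], E[r] = -0.1824, γ^t·E[r] = -0.132970, running G = -0.494770
t=4: π = [0.2727, 0.3939, 0.3333], E[r] = -0.1818, γ^t·E[r] = -0.119279, running G = -0.614049
t=5: π = [0.2727, 0.3939, 0.3333], E[r] = -0.1818, γ^t·E[r] = -0.107365, running G = -0.721414
t=6: π = [0.2727, 0.3939, 0.3333], E[r] = -0.1818, γ^t·E[r] = -0.096626, running G = -0.818039

G = -0.8180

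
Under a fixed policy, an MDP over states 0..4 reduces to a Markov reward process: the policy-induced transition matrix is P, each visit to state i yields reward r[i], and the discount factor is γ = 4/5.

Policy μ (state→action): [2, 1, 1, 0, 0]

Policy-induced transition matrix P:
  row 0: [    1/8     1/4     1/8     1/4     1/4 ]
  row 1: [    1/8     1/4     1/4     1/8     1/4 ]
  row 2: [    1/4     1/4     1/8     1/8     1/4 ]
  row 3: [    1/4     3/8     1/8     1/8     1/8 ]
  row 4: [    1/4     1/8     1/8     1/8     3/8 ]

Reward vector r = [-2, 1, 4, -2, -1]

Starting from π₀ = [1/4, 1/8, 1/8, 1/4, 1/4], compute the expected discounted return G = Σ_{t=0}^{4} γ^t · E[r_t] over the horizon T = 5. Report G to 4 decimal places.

G = -0.8974

t=0: π = [0.2500, 0.1250, 0.1250, 0.2500, 0.2500], E[r] = -0.6250, γ^t·E[r] = -0.625000, running G = -0.625000
t=1: π = [0.2031, 0.2500, 0.1406, 0.1563, 0.2500], E[r] = -0.1563, γ^t·E[r] = -0.125000, running G = -0.750000
t=2: π = [0.1934, 0.2383, 0.1563, 0.1504, 0.2617], E[r] = -0.0859, γ^t·E[r] = -0.055000, running G = -0.805000
t=3: π = [0.1960, 0.2361, 0.1548, 0.1492, 0.2639], E[r] = -0.0991, γ^t·E[r] = -0.050750, running G = -0.855750
t=4: π = [0.1960, 0.2357, 0.1545, 0.1495, 0.2643], E[r] = -0.1016, γ^t·E[r] = -0.041625, running G = -0.897375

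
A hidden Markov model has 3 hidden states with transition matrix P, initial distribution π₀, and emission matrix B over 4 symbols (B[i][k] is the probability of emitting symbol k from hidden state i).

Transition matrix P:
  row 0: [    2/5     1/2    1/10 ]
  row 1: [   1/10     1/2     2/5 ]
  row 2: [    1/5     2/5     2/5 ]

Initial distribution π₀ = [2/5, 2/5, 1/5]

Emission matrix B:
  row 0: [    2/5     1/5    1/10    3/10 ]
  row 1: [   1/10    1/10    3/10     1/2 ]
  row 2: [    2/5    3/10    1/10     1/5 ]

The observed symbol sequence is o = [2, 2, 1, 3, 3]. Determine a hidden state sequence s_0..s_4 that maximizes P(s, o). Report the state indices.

path = [1, 1, 2, 1, 1]

t=0: δ = [4.000e-02, 1.200e-01, 2.000e-02]  (obs o_0=2)
t=1: δ = [1.600e-03, 1.800e-02, 4.800e-03]  ψ = [0, 1, 1]  (obs o_1=2)
t=2: δ = [3.600e-04, 9.000e-04, 2.160e-03]  ψ = [1, 1, 1]  (obs o_2=1)
t=3: δ = [1.296e-04, 4.320e-04, 1.728e-04]  ψ = [2, 2, 2]  (obs o_3=3)
t=4: δ = [1.555e-05, 1.080e-04, 3.456e-05]  ψ = [0, 1, 1]  (obs o_4=3)
backtrack: best end state = 1; path = [1, 1, 2, 1, 1]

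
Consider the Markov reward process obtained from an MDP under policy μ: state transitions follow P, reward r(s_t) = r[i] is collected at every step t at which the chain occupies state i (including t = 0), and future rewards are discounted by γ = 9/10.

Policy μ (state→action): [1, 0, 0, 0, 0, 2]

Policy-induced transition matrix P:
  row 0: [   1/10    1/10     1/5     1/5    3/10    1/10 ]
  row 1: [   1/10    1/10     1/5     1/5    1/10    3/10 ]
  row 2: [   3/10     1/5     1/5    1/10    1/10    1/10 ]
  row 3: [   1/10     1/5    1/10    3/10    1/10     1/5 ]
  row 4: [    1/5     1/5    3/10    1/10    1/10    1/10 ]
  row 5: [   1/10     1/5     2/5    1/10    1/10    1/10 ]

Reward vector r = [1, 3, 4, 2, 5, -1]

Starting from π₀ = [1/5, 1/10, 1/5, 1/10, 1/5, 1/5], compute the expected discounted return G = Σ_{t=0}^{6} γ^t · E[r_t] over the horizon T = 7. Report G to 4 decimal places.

t=0: π = [0.2000, 0.1000, 0.2000, 0.1000, 0.2000, 0.2000], E[r] = 2.3000, γ^t·E[r] = 2.300000, running G = 2.300000
t=1: π = [0.1600, 0.1700, 0.2500, 0.1500, 0.1400, 0.1300], E[r] = 2.5400, γ^t·E[r] = 2.286000, running G = 4.586000
t=2: π = [0.1640, 0.1670, 0.2250, 0.1630, 0.1320, 0.1490], E[r] = 2.4020, γ^t·E[r] = 1.945620, running G = 6.531620
t=3: π = [0.1582, 0.1669, 0.2267, 0.1657, 0.1328, 0.1497], E[r] = 2.4114, γ^t·E[r] = 1.757911, running G = 8.289531
t=4: π = [0.1586, 0.1675, 0.2267, 0.1657, 0.1316, 0.1500], E[r] = 2.4072, γ^t·E[r] = 1.579390, running G = 9.868921
t=5: π = [0.1585, 0.1674, 0.2266, 0.1657, 0.1317, 0.1501], E[r] = 2.4071, γ^t·E[r] = 1.421342, running G = 11.290263
t=6: π = [0.1585, 0.1674, 0.2266, 0.1657, 0.1317, 0.1501], E[r] = 2.4071, γ^t·E[r] = 1.279223, running G = 12.569486

G = 12.5695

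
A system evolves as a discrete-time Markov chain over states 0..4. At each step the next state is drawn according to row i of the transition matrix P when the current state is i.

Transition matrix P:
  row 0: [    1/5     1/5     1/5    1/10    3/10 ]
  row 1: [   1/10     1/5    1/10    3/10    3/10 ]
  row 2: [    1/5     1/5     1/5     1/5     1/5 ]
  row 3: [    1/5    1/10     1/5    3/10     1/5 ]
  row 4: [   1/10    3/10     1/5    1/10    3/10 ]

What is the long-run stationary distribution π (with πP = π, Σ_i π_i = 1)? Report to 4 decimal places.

π = [0.1532, 0.2063, 0.1794, 0.1990, 0.2622]

Balance equations π_j = Σ_i π_i·P[i][j]:
  π_0 = 1/5·π_0 + 1/10·π_1 + 1/5·π_2 + 1/5·π_3 + 1/10·π_4
  π_1 = 1/5·π_0 + 1/5·π_1 + 1/5·π_2 + 1/10·π_3 + 3/10·π_4
  π_2 = 1/5·π_0 + 1/10·π_1 + 1/5·π_2 + 1/5·π_3 + 1/5·π_4
  π_3 = 1/10·π_0 + 3/10·π_1 + 1/5·π_2 + 3/10·π_3 + 1/10·π_4
  normalize: π_0 + π_1 + π_2 + π_3 + π_4 = 1
Solving the linear system gives exactly π = [1256/8201, 1692/8201, 1471/8201, 1632/8201, 2150/8201].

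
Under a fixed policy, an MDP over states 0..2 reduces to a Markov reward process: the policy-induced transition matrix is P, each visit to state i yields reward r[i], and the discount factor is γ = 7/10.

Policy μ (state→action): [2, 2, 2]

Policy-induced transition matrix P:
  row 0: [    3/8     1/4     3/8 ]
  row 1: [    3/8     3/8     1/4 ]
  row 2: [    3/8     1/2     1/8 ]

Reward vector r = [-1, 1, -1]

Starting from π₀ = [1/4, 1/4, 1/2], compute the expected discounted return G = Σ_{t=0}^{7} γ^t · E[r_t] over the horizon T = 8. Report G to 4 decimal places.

t=0: π = [0.2500, 0.2500, 0.5000], E[r] = -0.5000, γ^t·E[r] = -0.500000, running G = -0.500000
t=1: π = [0.3750, 0.4063, 0.2188], E[r] = -0.1875, γ^t·E[r] = -0.131250, running G = -0.631250
t=2: π = [0.3750, 0.3555, 0.2695], E[r] = -0.2891, γ^t·E[r] = -0.141641, running G = -0.772891
t=3: π = [0.3750, 0.3618, 0.2632], E[r] = -0.2764, γ^t·E[r] = -0.094794, running G = -0.867685
t=4: π = [0.3750, 0.3610, 0.2640], E[r] = -0.2780, γ^t·E[r] = -0.066737, running G = -0.934421
t=5: π = [0.3750, 0.3611, 0.2639], E[r] = -0.2778, γ^t·E[r] = -0.046682, running G = -0.981104
t=6: π = [0.3750, 0.3611, 0.2639], E[r] = -0.2778, γ^t·E[r] = -0.032681, running G = -1.013784
t=7: π = [0.3750, 0.3611, 0.2639], E[r] = -0.2778, γ^t·E[r] = -0.022876, running G = -1.036661

G = -1.0367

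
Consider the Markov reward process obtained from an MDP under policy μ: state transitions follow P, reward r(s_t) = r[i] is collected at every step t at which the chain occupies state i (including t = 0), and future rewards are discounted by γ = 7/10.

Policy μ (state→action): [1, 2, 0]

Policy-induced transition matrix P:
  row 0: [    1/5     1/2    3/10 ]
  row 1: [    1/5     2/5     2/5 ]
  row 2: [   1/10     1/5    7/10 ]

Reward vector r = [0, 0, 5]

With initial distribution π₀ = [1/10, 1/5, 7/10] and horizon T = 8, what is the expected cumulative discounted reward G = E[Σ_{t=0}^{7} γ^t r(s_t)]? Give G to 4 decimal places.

t=0: π = [0.1000, 0.2000, 0.7000], E[r] = 3.5000, γ^t·E[r] = 3.500000, running G = 3.500000
t=1: π = [0.1300, 0.2700, 0.6000], E[r] = 3.0000, γ^t·E[r] = 2.100000, running G = 5.600000
t=2: π = [0.1400, 0.2930, 0.5670], E[r] = 2.8350, γ^t·E[r] = 1.389150, running G = 6.989150
t=3: π = [0.1433, 0.3006, 0.5561], E[r] = 2.7805, γ^t·E[r] = 0.953712, running G = 7.942862
t=4: π = [0.1444, 0.3031, 0.5525], E[r] = 2.7625, γ^t·E[r] = 0.663276, running G = 8.606138
t=5: π = [0.1448, 0.3039, 0.5513], E[r] = 2.7566, γ^t·E[r] = 0.463294, running G = 9.069432
t=6: π = [0.1449, 0.3042, 0.5509], E[r] = 2.7546, γ^t·E[r] = 0.324075, running G = 9.393507
t=7: π = [0.1449, 0.3043, 0.5508], E[r] = 2.7539, γ^t·E[r] = 0.226799, running G = 9.620306

G = 9.6203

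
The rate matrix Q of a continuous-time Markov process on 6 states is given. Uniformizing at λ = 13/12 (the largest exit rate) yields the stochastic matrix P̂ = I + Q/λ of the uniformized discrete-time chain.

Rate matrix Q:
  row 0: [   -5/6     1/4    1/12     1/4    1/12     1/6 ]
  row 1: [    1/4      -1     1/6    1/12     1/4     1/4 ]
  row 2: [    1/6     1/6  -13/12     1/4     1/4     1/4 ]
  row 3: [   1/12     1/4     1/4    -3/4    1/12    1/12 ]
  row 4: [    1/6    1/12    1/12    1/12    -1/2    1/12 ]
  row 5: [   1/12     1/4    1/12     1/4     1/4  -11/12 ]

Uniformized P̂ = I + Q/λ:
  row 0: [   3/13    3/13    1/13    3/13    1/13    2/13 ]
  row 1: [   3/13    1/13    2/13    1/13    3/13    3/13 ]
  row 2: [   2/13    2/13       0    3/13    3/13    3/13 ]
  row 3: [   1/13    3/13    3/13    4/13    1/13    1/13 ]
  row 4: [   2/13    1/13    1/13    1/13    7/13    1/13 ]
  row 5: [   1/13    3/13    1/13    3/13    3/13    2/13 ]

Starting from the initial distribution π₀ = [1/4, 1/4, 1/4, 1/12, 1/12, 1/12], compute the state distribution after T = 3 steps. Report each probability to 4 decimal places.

π = [0.1529, 0.1599, 0.1103, 0.1829, 0.2515, 0.1425]

t=0: π = [0.2500, 0.2500, 0.2500, 0.0833, 0.0833, 0.0833]
t=1: π = [0.1795, 0.1603, 0.0897, 0.1859, 0.2051, 0.1795]
t=2: π = [0.1519, 0.1677, 0.1109, 0.1889, 0.2377, 0.1430]
t=3: π = [0.1529, 0.1599, 0.1103, 0.1829, 0.2515, 0.1425]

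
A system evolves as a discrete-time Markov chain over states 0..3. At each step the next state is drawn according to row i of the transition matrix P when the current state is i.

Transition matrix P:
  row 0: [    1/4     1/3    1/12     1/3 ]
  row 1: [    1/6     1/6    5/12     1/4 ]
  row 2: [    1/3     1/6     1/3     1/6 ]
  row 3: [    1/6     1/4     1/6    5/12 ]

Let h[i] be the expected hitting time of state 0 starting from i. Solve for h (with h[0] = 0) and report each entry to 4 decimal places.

First-step conditioning: h[0] = 0; for i ≠ 0, h[i] = 1 + Σ_k P[i][k]·h[k].
  h[1] = 1 + 1/6·h[1] + 5/12·h[2] + 1/4·h[3]
  h[2] = 1 + 1/6·h[1] + 1/3·h[2] + 1/6·h[3]
  h[3] = 1 + 1/4·h[1] + 1/6·h[2] + 5/12·h[3]
Solving the 3×3 linear system over states ≠ 0 gives exactly h = [0, 127/28, 107/28, 19/4] (h[0] = 0 is the target).

h = [0.0000, 4.5357, 3.8214, 4.7500]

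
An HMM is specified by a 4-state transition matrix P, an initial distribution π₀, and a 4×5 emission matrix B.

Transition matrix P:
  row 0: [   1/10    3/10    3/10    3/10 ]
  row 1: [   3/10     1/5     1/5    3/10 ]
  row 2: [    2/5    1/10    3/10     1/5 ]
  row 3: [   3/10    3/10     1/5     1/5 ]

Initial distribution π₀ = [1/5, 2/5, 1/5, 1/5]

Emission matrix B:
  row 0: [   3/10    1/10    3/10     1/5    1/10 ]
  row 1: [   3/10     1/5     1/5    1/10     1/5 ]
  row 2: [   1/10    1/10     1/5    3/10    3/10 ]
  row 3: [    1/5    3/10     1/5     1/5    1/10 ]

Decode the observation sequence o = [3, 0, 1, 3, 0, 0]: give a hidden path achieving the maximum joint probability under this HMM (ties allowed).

path = [2, 0, 3, 2, 0, 1]

t=0: δ = [4.000e-02, 4.000e-02, 6.000e-02, 4.000e-02]  (obs o_0=3)
t=1: δ = [7.200e-03, 3.600e-03, 1.800e-03, 2.400e-03]  ψ = [2, 0, 2, 0]  (obs o_1=0)
t=2: δ = [1.080e-04, 4.320e-04, 2.160e-04, 6.480e-04]  ψ = [1, 0, 0, 0]  (obs o_2=1)
t=3: δ = [3.888e-05, 1.944e-05, 3.888e-05, 2.592e-05]  ψ = [3, 3, 3, 1]  (obs o_3=3)
t=4: δ = [4.666e-06, 3.499e-06, 1.166e-06, 2.333e-06]  ψ = [2, 0, 0, 0]  (obs o_4=0)
t=5: δ = [3.149e-07, 4.199e-07, 1.400e-07, 2.799e-07]  ψ = [1, 0, 0, 0]  (obs o_5=0)
backtrack: best end state = 1; path = [2, 0, 3, 2, 0, 1]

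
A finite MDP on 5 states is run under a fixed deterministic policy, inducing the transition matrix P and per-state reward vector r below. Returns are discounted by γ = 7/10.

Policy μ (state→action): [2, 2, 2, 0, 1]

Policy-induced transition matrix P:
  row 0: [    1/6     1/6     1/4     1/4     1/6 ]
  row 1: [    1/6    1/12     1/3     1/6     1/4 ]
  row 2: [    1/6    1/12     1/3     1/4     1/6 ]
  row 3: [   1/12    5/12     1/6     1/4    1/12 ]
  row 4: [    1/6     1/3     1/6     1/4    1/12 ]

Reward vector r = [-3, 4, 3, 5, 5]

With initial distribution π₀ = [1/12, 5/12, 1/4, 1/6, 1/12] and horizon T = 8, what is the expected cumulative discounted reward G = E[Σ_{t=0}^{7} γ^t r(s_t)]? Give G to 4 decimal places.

t=0: π = [0.0833, 0.4167, 0.2500, 0.1667, 0.0833], E[r] = 3.4167, γ^t·E[r] = 3.416667, running G = 3.416667
t=1: π = [0.1528, 0.1667, 0.2847, 0.2153, 0.1806], E[r] = 3.0417, γ^t·E[r] = 2.129167, running G = 5.545833
t=2: π = [0.1487, 0.2130, 0.2546, 0.2361, 0.1476], E[r] = 3.0880, γ^t·E[r] = 1.513102, running G = 7.058935
t=3: π = [0.1470, 0.2113, 0.2570, 0.2323, 0.1524], E[r] = 3.0988, γ^t·E[r] = 1.062877, running G = 8.121812
t=4: π = [0.1473, 0.2111, 0.2570, 0.2324, 0.1522], E[r] = 3.0965, γ^t·E[r] = 0.743459, running G = 8.865270
t=5: π = [0.1473, 0.2111, 0.2570, 0.2324, 0.1522], E[r] = 3.0966, γ^t·E[r] = 0.520438, running G = 9.385708
t=6: π = [0.1473, 0.2111, 0.2570, 0.2324, 0.1522], E[r] = 3.0966, γ^t·E[r] = 0.364308, running G = 9.750016
t=7: π = [0.1473, 0.2111, 0.2570, 0.2324, 0.1522], E[r] = 3.0966, γ^t·E[r] = 0.255015, running G = 10.005031

G = 10.0050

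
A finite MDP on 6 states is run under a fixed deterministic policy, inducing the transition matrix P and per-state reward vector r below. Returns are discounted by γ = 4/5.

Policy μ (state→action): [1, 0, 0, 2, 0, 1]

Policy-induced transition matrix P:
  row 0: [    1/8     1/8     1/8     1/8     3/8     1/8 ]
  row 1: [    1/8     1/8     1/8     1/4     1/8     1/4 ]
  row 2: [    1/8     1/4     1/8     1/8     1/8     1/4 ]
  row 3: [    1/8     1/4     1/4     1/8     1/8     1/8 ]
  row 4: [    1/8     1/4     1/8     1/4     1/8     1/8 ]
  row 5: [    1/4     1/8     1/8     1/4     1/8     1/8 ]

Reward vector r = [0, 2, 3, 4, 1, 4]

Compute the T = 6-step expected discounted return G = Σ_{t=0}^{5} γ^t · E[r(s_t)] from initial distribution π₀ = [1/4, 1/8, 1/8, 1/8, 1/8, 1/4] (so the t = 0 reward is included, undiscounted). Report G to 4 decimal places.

t=0: π = [0.2500, 0.1250, 0.1250, 0.1250, 0.1250, 0.2500], E[r] = 2.2500, γ^t·E[r] = 2.250000, running G = 2.250000
t=1: π = [0.1563, 0.1719, 0.1406, 0.1875, 0.1875, 0.1563], E[r] = 2.3281, γ^t·E[r] = 1.862500, running G = 4.112500
t=2: π = [0.1445, 0.1895, 0.1484, 0.1895, 0.1641, 0.1641], E[r] = 2.4023, γ^t·E[r] = 1.537500, running G = 5.650000
t=3: π = [0.1455, 0.1877, 0.1487, 0.1897, 0.1611, 0.1672], E[r] = 2.4104, γ^t·E[r] = 1.234125, running G = 6.884125
t=4: π = [0.1459, 0.1874, 0.1487, 0.1895, 0.1614, 0.1671], E[r] = 2.4087, γ^t·E[r] = 0.986588, running G = 7.870713
t=5: π = [0.1459, 0.1875, 0.1487, 0.1895, 0.1615, 0.1670], E[r] = 2.4085, γ^t·E[r] = 0.789203, running G = 8.659915

G = 8.6599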